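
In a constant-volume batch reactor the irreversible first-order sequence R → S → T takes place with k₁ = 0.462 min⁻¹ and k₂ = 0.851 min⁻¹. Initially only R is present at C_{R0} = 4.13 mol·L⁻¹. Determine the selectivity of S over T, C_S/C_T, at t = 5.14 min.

0.118

Solving the coupled first-order balances gives C_S(t) = [k₁/(k₂−k₁)]·C_{R0}·(e^(−k₁t) − e^(−k₂t)).
e^(−k₁t) = e^(−0.462×5.14) = e^(−2.375) = 0.09304; e^(−k₂t) = e^(−4.374) = 0.01260.
C_S = 0.462×4.13/(0.851−0.462) × (0.09304−0.01260) = 4.905×0.08045 = 0.3946 mol·L⁻¹.
C_R = C_{R0}e^(−k₁t) = 0.3843 mol·L⁻¹, so C_T = C_{R0}−C_R−C_S = 3.351 mol·L⁻¹; C_S/C_T = 0.118.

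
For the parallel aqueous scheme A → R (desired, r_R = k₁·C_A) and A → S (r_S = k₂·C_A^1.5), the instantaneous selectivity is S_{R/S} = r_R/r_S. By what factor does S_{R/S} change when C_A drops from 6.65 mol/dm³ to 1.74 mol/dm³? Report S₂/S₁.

S_{R/S} = (k₁/k₂)·C_A^-0.5, so S₂/S₁ = (C_{A,2}/C_{A,1})^-0.5.
= (1.74/6.65)^(-0.5) = (0.2617)^(-0.5) = 1.95.
Selectivity toward R rises as C_A falls — low-concentration operation is favoured.

1.95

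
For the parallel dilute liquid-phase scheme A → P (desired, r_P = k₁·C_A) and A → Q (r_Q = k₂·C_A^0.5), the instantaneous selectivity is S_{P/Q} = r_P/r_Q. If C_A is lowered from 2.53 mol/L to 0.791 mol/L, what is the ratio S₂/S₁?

0.559

S_{P/Q} = (k₁/k₂)·C_A^0.5, so S₂/S₁ = (C_{A,2}/C_{A,1})^0.5.
= (0.791/2.53)^0.5 = (0.3126)^0.5 = 0.559.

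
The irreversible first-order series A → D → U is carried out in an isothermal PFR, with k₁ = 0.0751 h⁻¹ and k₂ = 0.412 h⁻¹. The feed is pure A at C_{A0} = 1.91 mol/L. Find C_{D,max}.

0.238 mol/L

Evaluating C_D at τ_opt = ln(k₂/k₁)/(k₂−k₁) gives C_{D,max}/C_{A0} = (k₁/k₂)^[k₂/(k₂−k₁)].
= (0.0751/0.412)^(0.412/(0.412−0.0751)) = (0.1823)^(1.223) = 0.1247.
C_{D,max} = 0.1247×1.91 = 0.238 mol/L.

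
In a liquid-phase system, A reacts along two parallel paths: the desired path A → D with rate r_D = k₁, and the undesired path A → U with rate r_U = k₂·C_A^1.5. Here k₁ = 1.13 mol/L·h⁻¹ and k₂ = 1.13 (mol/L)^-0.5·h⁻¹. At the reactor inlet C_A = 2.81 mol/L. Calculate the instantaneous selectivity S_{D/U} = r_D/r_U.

0.212

S_{D/U} = r_D/r_U = (k₁)/(k₂·C_A^1.5) = (k₁/k₂)·C_A^-1.5.
= (1.13) / (1.13×2.810^1.5) = 1.130/5.323 = 0.212.
The undesired path is higher order in A, so low C_A (CSTR or dilute feed) favours D.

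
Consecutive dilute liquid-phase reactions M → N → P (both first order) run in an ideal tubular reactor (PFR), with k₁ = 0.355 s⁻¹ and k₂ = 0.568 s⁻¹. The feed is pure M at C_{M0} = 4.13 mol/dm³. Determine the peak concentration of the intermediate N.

For a first-order series the maximum intermediate yield is C_{N,max}/C_{M0} = (k₁/k₂)^[k₂/(k₂−k₁)].
= (0.355/0.568)^(0.568/(0.568−0.355)) = (0.6250)^(2.667) = 0.2855.
C_{N,max} = 0.2855×4.13 = 1.18 mol/dm³.

1.18 mol/dm³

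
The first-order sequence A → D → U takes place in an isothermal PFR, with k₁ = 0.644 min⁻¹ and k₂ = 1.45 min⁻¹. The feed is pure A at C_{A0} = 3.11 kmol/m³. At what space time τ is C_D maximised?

1.01 min

The intermediate peaks when r₁ = r₂, i.e. k₁e^(−k₁τ) = k₂e^(−k₂τ), giving τ_opt = ln(k₂/k₁)/(k₂−k₁).
= ln(1.45/0.644)/(1.45−0.644) = ln(2.252)/0.8060 = 0.8116/0.8060 = 1.01 min.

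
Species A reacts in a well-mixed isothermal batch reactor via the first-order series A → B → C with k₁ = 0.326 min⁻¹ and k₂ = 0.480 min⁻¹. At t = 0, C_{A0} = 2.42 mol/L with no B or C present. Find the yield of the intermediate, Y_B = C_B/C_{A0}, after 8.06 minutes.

The intermediate concentration in a first-order A→B→C sequence is C_B = k₁C_{A0}(e^(−k₁t) − e^(−k₂t))/(k₂−k₁).
e^(−k₁t) = e^(−0.326×8.06) = e^(−2.628) = 0.07225; e^(−k₂t) = e^(−3.869) = 0.02088.
C_B = 0.326×2.42/(0.480−0.326) × (0.07225−0.02088) = 5.123×0.05137 = 0.2632 mol/L.
Y_B = C_B/C_{A0} = 0.2632/2.42 = 0.109.

0.109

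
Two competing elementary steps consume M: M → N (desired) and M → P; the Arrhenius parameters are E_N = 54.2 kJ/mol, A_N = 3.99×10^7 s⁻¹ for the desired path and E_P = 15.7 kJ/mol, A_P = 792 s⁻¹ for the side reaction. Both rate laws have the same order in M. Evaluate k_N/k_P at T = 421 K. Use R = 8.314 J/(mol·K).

With equal orders, S_{N/P} = k_N/k_P = (A_N/A_P)·exp[(E_P−E_N)/(RT)].
(E_P−E_N)/(RT) = (15.7−54.2)×10³/(8.314×421) = -38500/3500 = -11.00.
k_N/k_P = (3.99×10^7/792)·exp(-11.00) = 50379 × 1.671×10^-5 = 0.842.
Since E_N > E_P, raising the temperature improves selectivity toward N.

0.842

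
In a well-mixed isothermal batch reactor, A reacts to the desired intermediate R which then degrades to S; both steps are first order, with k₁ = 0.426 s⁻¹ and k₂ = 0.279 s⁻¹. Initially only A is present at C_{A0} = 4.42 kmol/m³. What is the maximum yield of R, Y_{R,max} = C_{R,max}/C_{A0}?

0.448

For a first-order series the maximum intermediate yield is C_{R,max}/C_{A0} = (k₁/k₂)^[k₂/(k₂−k₁)].
= (0.426/0.279)^(0.279/(0.279−0.426)) = (1.527)^(-1.898) = 0.4479.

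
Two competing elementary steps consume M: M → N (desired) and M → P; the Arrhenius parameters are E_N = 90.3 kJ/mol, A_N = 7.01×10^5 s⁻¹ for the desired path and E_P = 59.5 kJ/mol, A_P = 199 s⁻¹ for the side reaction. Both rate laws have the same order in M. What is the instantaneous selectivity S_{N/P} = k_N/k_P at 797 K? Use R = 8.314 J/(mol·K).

33.7

k_N/k_P = (A_N/A_P)·exp[−(E_N−E_P)/(RT)] = (A_N/A_P)·exp[(E_P−E_N)/(RT)].
(E_P−E_N)/(RT) = (59.5−90.3)×10³/(8.314×797) = -30800/6626 = -4.648.
k_N/k_P = (7.01×10^5/199)·exp(-4.648) = 3523 × 0.009579 = 33.7.
Since E_N > E_P, raising the temperature improves selectivity toward N.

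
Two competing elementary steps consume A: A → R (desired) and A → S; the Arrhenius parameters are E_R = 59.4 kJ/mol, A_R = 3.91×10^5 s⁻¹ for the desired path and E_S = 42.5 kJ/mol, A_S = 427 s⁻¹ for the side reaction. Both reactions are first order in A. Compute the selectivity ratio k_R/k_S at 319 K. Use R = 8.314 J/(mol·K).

k_R/k_S = (A_R/A_S)·exp[−(E_R−E_S)/(RT)] = (A_R/A_S)·exp[(E_S−E_R)/(RT)].
(E_S−E_R)/(RT) = (42.5−59.4)×10³/(8.314×319) = -16900/2652 = -6.372.
k_R/k_S = (3.91×10^5/427)·exp(-6.372) = 915.7 × 0.001708 = 1.56.

1.56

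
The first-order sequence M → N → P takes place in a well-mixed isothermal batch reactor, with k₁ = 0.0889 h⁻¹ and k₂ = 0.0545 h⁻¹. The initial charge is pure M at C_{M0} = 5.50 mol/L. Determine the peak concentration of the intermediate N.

2.53 mol/L

Evaluating C_N at t_opt = ln(k₂/k₁)/(k₂−k₁) gives C_{N,max}/C_{M0} = (k₁/k₂)^[k₂/(k₂−k₁)].
= (0.0889/0.0545)^(0.0545/(0.0545−0.0889)) = (1.631)^(-1.584) = 0.4606.
C_{N,max} = 0.4606×5.50 = 2.53 mol/L.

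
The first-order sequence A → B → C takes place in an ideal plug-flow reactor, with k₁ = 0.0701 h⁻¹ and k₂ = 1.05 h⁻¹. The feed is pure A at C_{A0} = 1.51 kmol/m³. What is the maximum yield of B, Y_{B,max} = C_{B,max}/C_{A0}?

Evaluating C_B at τ_opt = ln(k₂/k₁)/(k₂−k₁) gives C_{B,max}/C_{A0} = (k₁/k₂)^[k₂/(k₂−k₁)].
= (0.0701/1.05)^(1.05/(1.05−0.0701)) = (0.06676)^(1.072) = 0.05501.

0.0550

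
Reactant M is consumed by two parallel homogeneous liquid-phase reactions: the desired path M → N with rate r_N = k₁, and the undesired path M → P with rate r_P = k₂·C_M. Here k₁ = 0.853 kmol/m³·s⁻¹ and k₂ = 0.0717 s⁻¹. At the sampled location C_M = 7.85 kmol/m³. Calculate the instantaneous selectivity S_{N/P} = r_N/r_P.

1.52

S_{N/P} = r_N/r_P = (k₁)/(k₂·C_M) = (k₁/k₂)·C_M⁻¹.
= (0.853) / (0.0717×7.850) = 0.8530/0.5628 = 1.52.
The undesired path is higher order in M, so low C_M (CSTR or dilute feed) favours N.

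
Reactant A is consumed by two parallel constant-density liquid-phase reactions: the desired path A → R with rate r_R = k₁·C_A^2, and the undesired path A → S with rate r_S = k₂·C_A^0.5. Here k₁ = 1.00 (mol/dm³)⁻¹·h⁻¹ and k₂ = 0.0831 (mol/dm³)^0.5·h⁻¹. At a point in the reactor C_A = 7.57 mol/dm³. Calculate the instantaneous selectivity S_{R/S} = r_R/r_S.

251

S_{R/S} = r_R/r_S = (k₁·C_A^2)/(k₂·C_A^0.5) = (k₁/k₂)·C_A^1.5.
= (1.00×7.570^2) / (0.0831×7.570^0.5) = 57.30/0.2286 = 251.
Since the desired path is higher order in A, keeping C_A high (PFR or concentrated feed) favours R.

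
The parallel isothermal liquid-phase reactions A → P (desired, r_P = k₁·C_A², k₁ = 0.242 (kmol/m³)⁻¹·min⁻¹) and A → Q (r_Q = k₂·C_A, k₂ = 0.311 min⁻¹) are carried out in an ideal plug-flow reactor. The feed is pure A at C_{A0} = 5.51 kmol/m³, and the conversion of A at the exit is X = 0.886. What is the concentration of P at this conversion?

3.25 kmol/m³

C_A = C_{A0}(1−X) = 0.6281 kmol/m³.
Along a PFR/batch, dC_Q/dC_A = −r_Q/(r_P+r_Q) = −k₂/(k₂+k₁·C_A).
Integrating from C_{A0} to C_A: C_Q = (0.311/0.242)·ln[(0.311+0.242·5.51)/(0.311+0.242·0.628)] = 1.285·ln(1.644/0.4630) = 1.629 kmol/m³.
Then C_P = (C_{A0}−C_A) − C_Q = 4.882 − 1.629 = 3.253 kmol/m³.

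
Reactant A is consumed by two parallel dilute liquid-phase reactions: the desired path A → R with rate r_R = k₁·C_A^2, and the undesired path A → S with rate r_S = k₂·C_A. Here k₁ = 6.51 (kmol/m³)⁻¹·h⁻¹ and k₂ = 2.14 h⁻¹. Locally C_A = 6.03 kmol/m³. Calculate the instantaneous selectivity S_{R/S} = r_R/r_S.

S_{R/S} = r_R/r_S = (k₁·C_A^2)/(k₂·C_A) = (k₁/k₂)·C_A.
= (6.51×6.030^2) / (2.14×6.030) = 236.7/12.90 = 18.3.

18.3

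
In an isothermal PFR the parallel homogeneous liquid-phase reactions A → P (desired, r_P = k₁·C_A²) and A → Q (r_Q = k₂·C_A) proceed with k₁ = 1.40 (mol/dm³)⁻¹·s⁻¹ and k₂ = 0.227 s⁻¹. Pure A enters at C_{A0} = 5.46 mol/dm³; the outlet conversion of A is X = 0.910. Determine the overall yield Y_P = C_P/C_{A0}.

0.846

C_A = C_{A0}(1−X) = 0.4914 mol/dm³.
Along a PFR/batch, dC_Q/dC_A = −r_Q/(r_P+r_Q) = −k₂/(k₂+k₁·C_A).
Integrating from C_{A0} to C_A: C_Q = (0.227/1.40)·ln[(0.227+1.40·5.46)/(0.227+1.40·0.491)] = 0.1621·ln(7.871/0.9150) = 0.3489 mol/dm³.
Then C_P = (C_{A0}−C_A) − C_Q = 4.969 − 0.3489 = 4.620 mol/dm³.
Y_P = C_P/C_{A0} = 4.620/5.46 = 0.846.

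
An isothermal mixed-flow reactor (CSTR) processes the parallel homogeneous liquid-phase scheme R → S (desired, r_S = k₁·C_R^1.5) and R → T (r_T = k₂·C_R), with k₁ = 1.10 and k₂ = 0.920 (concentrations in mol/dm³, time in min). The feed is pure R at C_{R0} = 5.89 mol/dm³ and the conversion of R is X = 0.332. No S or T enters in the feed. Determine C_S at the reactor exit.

Exit C_R = C_{R0}(1−X) = 5.89×0.668 = 3.935 mol/dm³.
A CSTR operates uniformly at the exit composition, giving r_S = 8.585 and r_T = 3.620 (each k·C_R^n at C_R = 3.935).
Fraction of consumed R going to S: r_S/(r_S+r_T) = 0.7034.
C_S = 0.7034·C_{R0}·X = 0.7034×5.89×0.332 = 1.38 mol/dm³.

1.38 mol/dm³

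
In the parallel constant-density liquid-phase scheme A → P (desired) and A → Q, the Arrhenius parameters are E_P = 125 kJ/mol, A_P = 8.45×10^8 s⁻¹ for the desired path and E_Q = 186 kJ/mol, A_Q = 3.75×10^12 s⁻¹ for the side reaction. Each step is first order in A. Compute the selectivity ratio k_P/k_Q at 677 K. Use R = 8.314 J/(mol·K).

11.5

Since both paths have the same order in A, the concentration cancels and S_{P/Q} = k_P/k_Q = (A_P/A_Q)·exp[(E_Q−E_P)/(RT)].
(E_Q−E_P)/(RT) = (186−125)×10³/(8.314×677) = 61000/5629 = 10.84.
k_P/k_Q = (8.45×10^8/3.75×10^12)·exp(10.84) = 2.253×10^-4 × 50897 = 11.5.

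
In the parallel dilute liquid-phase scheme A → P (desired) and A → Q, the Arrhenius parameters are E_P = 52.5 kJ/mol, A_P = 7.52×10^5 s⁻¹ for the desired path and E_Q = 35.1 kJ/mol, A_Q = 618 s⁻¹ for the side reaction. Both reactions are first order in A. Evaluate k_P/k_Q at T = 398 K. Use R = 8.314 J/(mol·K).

With equal orders, S_{P/Q} = k_P/k_Q = (A_P/A_Q)·exp[(E_Q−E_P)/(RT)].
(E_Q−E_P)/(RT) = (35.1−52.5)×10³/(8.314×398) = -17400/3309 = -5.258.
k_P/k_Q = (7.52×10^5/618)·exp(-5.258) = 1217 × 0.005203 = 6.33.
Since E_P > E_Q, raising the temperature improves selectivity toward P.

6.33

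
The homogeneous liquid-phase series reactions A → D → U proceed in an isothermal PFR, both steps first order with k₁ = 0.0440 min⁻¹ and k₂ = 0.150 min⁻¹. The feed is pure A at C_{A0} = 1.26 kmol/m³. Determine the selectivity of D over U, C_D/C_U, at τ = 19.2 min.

0.373

The intermediate concentration in a first-order A→B→C sequence is C_D = k₁C_{A0}(e^(−k₁τ) − e^(−k₂τ))/(k₂−k₁).
e^(−k₁τ) = e^(−0.0440×19.2) = e^(−0.8448) = 0.4296; e^(−k₂τ) = e^(−2.880) = 0.05613.
C_D = 0.0440×1.26/(0.150−0.0440) × (0.4296−0.05613) = 0.5230×0.3735 = 0.1954 kmol/m³.
C_A = C_{A0}e^(−k₁τ) = 0.5414 kmol/m³, so C_U = C_{A0}−C_A−C_D = 0.5233 kmol/m³; C_D/C_U = 0.373.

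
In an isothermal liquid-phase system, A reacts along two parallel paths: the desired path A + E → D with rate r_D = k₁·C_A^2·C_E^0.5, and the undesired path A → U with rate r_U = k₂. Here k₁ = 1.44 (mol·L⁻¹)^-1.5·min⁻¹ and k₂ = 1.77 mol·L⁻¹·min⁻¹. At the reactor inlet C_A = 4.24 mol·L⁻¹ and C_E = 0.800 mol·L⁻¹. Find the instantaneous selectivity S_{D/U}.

S_{D/U} = r_D/r_U = (k₁·C_A^2·C_E^0.5)/(k₂) = (k₁/k₂)·C_A^2·C_E^0.5.
= (1.44×4.240^2×0.8000^0.5) / (1.77) = 23.15/1.770 = 13.1.
Since the desired path is higher order in A, keeping C_A high (PFR or concentrated feed) favours D.

13.1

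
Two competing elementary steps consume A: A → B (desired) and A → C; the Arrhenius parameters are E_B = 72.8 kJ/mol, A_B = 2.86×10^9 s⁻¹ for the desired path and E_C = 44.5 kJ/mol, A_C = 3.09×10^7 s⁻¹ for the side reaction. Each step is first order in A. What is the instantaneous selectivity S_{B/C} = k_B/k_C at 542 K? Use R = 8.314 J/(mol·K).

0.173

k_B/k_C = (A_B/A_C)·exp[−(E_B−E_C)/(RT)] = (A_B/A_C)·exp[(E_C−E_B)/(RT)].
(E_C−E_B)/(RT) = (44.5−72.8)×10³/(8.314×542) = -28300/4506 = -6.280.
k_B/k_C = (2.86×10^9/3.09×10^7)·exp(-6.280) = 92.56 × 0.001873 = 0.173.
Since E_B > E_C, raising the temperature improves selectivity toward B.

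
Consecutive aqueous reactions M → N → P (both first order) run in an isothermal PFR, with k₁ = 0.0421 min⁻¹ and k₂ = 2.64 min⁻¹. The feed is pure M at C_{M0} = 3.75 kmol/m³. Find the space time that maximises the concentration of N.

Setting dC_N/dτ = 0 gives τ_opt = ln(k₂/k₁)/(k₂−k₁).
= ln(2.64/0.0421)/(2.64−0.0421) = ln(62.71)/2.598 = 4.138/2.598 = 1.59 min.

1.59 min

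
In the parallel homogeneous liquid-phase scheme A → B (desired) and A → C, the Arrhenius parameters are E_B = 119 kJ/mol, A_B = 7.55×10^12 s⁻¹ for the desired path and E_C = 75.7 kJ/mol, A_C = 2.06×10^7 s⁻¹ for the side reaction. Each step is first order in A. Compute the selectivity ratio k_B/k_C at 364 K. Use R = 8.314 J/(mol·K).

Since both paths have the same order in A, the concentration cancels and S_{B/C} = k_B/k_C = (A_B/A_C)·exp[(E_C−E_B)/(RT)].
(E_C−E_B)/(RT) = (75.7−119)×10³/(8.314×364) = -43300/3026 = -14.31.
k_B/k_C = (7.55×10^12/2.06×10^7)·exp(-14.31) = 3.665×10^5 × 6.112×10^-7 = 0.224.

0.224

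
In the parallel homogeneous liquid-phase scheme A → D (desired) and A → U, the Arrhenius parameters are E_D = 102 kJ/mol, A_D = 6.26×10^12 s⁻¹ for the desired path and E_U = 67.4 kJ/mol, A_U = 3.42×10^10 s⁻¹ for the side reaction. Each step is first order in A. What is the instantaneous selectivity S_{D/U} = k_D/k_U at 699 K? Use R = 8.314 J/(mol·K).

0.475

With equal orders, S_{D/U} = k_D/k_U = (A_D/A_U)·exp[(E_U−E_D)/(RT)].
(E_U−E_D)/(RT) = (67.4−102)×10³/(8.314×699) = -34600/5811 = -5.954.
k_D/k_U = (6.26×10^12/3.42×10^10)·exp(-5.954) = 183.0 × 0.002596 = 0.475.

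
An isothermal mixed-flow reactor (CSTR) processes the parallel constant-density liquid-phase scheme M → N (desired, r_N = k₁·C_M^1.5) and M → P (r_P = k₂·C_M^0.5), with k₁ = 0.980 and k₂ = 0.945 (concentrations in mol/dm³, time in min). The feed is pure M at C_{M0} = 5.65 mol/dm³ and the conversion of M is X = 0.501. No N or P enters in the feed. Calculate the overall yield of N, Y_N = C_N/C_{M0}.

0.373

Exit C_M = C_{M0}(1−X) = 5.65×0.499 = 2.819 mol/dm³.
A CSTR operates uniformly at the exit composition, giving r_N = 4.639 and r_P = 1.587 (each k·C_M^n at C_M = 2.819).
Fraction of consumed M going to N: r_N/(r_N+r_P) = 0.7451.
C_N = 0.7451·C_{M0}·X = 0.7451×5.65×0.501 = 2.11 mol/dm³; Y_N = C_N/C_{M0} = 0.373.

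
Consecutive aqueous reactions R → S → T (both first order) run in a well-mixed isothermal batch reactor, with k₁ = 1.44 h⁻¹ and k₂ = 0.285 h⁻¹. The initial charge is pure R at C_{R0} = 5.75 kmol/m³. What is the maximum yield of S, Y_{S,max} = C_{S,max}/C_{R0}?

For a first-order series the maximum intermediate yield is C_{S,max}/C_{R0} = (k₁/k₂)^[k₂/(k₂−k₁)].
= (1.44/0.285)^(0.285/(0.285−1.44)) = (5.053)^(-0.2468) = 0.6705.

0.671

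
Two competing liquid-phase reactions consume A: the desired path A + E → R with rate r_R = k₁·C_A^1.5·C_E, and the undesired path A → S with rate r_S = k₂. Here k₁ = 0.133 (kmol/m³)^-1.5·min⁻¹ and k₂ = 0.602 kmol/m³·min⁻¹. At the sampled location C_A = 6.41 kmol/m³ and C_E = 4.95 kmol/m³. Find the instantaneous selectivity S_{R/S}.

S_{R/S} = r_R/r_S = (k₁·C_A^1.5·C_E)/(k₂) = (k₁/k₂)·C_A^1.5·C_E.
= (0.133×6.410^1.5×4.950) / (0.602) = 10.68/0.6020 = 17.7.
Since the desired path is higher order in A, keeping C_A high (PFR or concentrated feed) favours R.

17.7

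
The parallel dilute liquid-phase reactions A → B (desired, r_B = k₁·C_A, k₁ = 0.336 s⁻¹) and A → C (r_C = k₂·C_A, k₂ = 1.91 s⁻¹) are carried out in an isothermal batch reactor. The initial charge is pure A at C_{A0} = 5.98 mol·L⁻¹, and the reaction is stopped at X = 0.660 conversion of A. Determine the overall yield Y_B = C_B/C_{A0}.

C_A = C_{A0}(1−X) = 2.033 mol·L⁻¹.
Both paths are first order in A, so the instantaneous fraction to B is constant: dC_B/d(−C_A) = k₁/(k₁+k₂) = 0.1496.
C_B = 0.1496·(C_{A0}−C_A) = 0.1496×3.947 = 0.590 mol·L⁻¹.
Y_B = C_B/C_{A0} = 0.5904/5.98 = 0.0987.

0.0987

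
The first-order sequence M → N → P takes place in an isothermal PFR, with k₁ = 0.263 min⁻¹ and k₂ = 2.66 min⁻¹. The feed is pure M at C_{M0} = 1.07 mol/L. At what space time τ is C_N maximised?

0.965 min

For first-order series the maximum of C_N occurs at τ_opt = ln(k₂/k₁)/(k₂−k₁).
= ln(2.66/0.263)/(2.66−0.263) = ln(10.11)/2.397 = 2.314/2.397 = 0.965 min.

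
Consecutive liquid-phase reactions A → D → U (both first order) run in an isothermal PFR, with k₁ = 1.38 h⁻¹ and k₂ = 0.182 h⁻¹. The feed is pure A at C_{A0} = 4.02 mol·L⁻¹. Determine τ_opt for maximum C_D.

Setting dC_D/dτ = 0 gives τ_opt = ln(k₂/k₁)/(k₂−k₁).
= ln(0.182/1.38)/(0.182−1.38) = ln(0.1319)/-1.198 = -2.026/-1.198 = 1.69 h.

1.69 h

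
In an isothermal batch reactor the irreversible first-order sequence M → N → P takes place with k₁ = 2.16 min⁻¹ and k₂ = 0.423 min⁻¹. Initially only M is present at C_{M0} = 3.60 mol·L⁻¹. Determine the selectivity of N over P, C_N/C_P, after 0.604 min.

6.08

For first-order series with pure M initially, C_N(t) = k₁C_{M0}/(k₂−k₁)·(e^(−k₁t) − e^(−k₂t)).
e^(−k₁t) = e^(−2.16×0.604) = e^(−1.305) = 0.2713; e^(−k₂t) = e^(−0.2555) = 0.7745.
C_N = 2.16×3.60/(0.423−2.16) × (0.2713−0.7745) = (-4.477)×(-0.5033) = 2.253 mol·L⁻¹.
C_M = C_{M0}e^(−k₁t) = 0.9766 mol·L⁻¹, so C_P = C_{M0}−C_M−C_N = 0.3705 mol·L⁻¹; C_N/C_P = 6.08.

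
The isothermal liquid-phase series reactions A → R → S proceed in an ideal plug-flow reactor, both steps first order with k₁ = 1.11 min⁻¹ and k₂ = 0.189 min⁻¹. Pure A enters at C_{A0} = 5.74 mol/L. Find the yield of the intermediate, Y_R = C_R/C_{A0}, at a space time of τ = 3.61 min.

The intermediate concentration in a first-order A→B→C sequence is C_R = k₁C_{A0}(e^(−k₁τ) − e^(−k₂τ))/(k₂−k₁).
e^(−k₁τ) = e^(−1.11×3.61) = e^(−4.007) = 0.01819; e^(−k₂τ) = e^(−0.6823) = 0.5055.
C_R = 1.11×5.74/(0.189−1.11) × (0.01819−0.5055) = (-6.918)×(-0.4873) = 3.371 mol/L.
Y_R = C_R/C_{A0} = 3.371/5.74 = 0.587.

0.587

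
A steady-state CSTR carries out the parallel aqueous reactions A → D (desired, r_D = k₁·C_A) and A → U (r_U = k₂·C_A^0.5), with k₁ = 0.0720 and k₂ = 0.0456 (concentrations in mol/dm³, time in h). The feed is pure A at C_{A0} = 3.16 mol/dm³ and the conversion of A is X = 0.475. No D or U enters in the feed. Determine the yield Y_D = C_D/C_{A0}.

0.318

Exit C_A = C_{A0}(1−X) = 3.16×0.525 = 1.659 mol/dm³.
In a CSTR the entire volume is at exit conditions, so r_D = 0.0720×1.659 = 0.1194 and r_U = 0.0456×1.659^0.5 = 0.05873.
Fraction of consumed A going to D: r_D/(r_D+r_U) = 0.6704.
C_D = 0.6704·C_{A0}·X = 0.6704×3.16×0.475 = 1.01 mol/dm³; Y_D = C_D/C_{A0} = 0.318.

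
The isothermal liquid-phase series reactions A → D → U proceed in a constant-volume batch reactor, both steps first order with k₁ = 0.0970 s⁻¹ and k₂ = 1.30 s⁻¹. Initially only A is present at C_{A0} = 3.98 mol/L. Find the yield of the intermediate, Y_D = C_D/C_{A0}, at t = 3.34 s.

For first-order series with pure A initially, C_D(t) = k₁C_{A0}/(k₂−k₁)·(e^(−k₁t) − e^(−k₂t)).
e^(−k₁t) = e^(−0.0970×3.34) = e^(−0.3240) = 0.7233; e^(−k₂t) = e^(−4.342) = 0.01301.
C_D = 0.0970×3.98/(1.30−0.0970) × (0.7233−0.01301) = 0.3209×0.7103 = 0.2279 mol/L.
Y_D = C_D/C_{A0} = 0.2279/3.98 = 0.0573.

0.0573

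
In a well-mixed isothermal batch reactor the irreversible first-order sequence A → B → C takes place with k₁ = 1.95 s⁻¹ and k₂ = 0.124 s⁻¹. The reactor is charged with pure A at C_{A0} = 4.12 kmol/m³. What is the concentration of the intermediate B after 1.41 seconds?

Solving the coupled first-order balances gives C_B(t) = [k₁/(k₂−k₁)]·C_{A0}·(e^(−k₁t) − e^(−k₂t)).
e^(−k₁t) = e^(−1.95×1.41) = e^(−2.749) = 0.06396; e^(−k₂t) = e^(−0.1748) = 0.8396.
C_B = 1.95×4.12/(0.124−1.95) × (0.06396−0.8396) = (-4.400)×(-0.7756) = 3.413 kmol/m³.

3.41 kmol/m³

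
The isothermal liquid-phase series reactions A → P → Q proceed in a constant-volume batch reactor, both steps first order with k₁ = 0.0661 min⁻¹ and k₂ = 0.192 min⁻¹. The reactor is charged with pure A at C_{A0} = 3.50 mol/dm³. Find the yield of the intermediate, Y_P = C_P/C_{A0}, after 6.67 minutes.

Solving the coupled first-order balances gives C_P(t) = [k₁/(k₂−k₁)]·C_{A0}·(e^(−k₁t) − e^(−k₂t)).
e^(−k₁t) = e^(−0.0661×6.67) = e^(−0.4409) = 0.6435; e^(−k₂t) = e^(−1.281) = 0.2779.
C_P = 0.0661×3.50/(0.192−0.0661) × (0.6435−0.2779) = 1.838×0.3656 = 0.6718 mol/dm³.
Y_P = C_P/C_{A0} = 0.6718/3.50 = 0.192.

0.192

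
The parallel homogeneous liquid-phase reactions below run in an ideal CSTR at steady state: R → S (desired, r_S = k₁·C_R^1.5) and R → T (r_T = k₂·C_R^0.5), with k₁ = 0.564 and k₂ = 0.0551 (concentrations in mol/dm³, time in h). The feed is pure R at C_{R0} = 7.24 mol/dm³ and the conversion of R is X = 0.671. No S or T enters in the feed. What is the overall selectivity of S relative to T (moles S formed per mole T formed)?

Exit C_R = C_{R0}(1−X) = 7.24×0.329 = 2.382 mol/dm³.
In a CSTR the entire volume is at exit conditions, so r_S = 0.564×2.382^1.5 = 2.073 and r_T = 0.0551×2.382^0.5 = 0.08504.
Overall selectivity = C_S/C_T = r_Sτ/(r_Tτ) = r_S/r_T = 24.4.

24.4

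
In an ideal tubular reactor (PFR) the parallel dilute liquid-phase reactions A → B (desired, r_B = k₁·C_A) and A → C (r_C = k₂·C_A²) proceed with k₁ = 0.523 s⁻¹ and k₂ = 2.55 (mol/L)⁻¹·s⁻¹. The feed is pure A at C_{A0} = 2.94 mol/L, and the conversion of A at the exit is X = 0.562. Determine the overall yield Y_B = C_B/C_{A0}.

0.0520

C_A = C_{A0}(1−X) = 1.288 mol/L.
Along a PFR/batch, dC_B/dC_A = −r_B/(r_B+r_C) = −k₁/(k₁+k₂·C_A).
Integrating from C_{A0} to C_A: C_B = (0.523/2.55)·ln[(0.523+2.55·2.94)/(0.523+2.55·1.29)] = 0.2051·ln(8.020/3.807) = 0.1528 mol/L.
Y_B = C_B/C_{A0} = 0.1528/2.94 = 0.0520.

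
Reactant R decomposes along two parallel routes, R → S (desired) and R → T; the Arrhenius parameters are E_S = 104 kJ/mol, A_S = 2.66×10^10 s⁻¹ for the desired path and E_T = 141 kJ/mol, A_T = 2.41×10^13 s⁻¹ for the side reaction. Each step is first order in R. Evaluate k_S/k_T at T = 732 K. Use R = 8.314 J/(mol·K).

0.482

With equal orders, S_{S/T} = k_S/k_T = (A_S/A_T)·exp[(E_T−E_S)/(RT)].
(E_T−E_S)/(RT) = (141−104)×10³/(8.314×732) = 37000/6086 = 6.080.
k_S/k_T = (2.66×10^10/2.41×10^13)·exp(6.080) = 0.001104 × 436.9 = 0.482.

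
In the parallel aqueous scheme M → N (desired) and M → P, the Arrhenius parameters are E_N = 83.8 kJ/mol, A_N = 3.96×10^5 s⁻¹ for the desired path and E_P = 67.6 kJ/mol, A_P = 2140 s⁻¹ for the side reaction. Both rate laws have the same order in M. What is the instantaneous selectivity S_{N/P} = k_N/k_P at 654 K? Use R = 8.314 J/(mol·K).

k_N/k_P = (A_N/A_P)·exp[−(E_N−E_P)/(RT)] = (A_N/A_P)·exp[(E_P−E_N)/(RT)].
(E_P−E_N)/(RT) = (67.6−83.8)×10³/(8.314×654) = -16200/5437 = -2.979.
k_N/k_P = (3.96×10^5/2140)·exp(-2.979) = 185.0 × 0.05082 = 9.40.

9.40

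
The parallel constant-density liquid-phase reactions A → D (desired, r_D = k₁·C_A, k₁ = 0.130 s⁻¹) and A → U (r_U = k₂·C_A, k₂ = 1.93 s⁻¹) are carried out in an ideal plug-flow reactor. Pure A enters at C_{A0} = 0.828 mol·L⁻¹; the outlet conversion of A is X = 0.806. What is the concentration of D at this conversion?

0.0421 mol·L⁻¹

C_A = C_{A0}(1−X) = 0.1606 mol·L⁻¹.
Both paths are first order in A, so the instantaneous fraction to D is constant: dC_D/d(−C_A) = k₁/(k₁+k₂) = 0.06311.
C_D = 0.06311·(C_{A0}−C_A) = 0.06311×0.6674 = 0.0421 mol·L⁻¹.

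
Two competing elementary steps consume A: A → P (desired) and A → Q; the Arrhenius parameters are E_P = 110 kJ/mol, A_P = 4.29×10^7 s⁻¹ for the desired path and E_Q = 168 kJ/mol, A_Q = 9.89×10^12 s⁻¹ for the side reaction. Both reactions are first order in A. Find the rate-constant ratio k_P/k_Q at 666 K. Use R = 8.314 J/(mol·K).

0.154

Since both paths have the same order in A, the concentration cancels and S_{P/Q} = k_P/k_Q = (A_P/A_Q)·exp[(E_Q−E_P)/(RT)].
(E_Q−E_P)/(RT) = (168−110)×10³/(8.314×666) = 58000/5537 = 10.47.
k_P/k_Q = (4.29×10^7/9.89×10^12)·exp(10.47) = 4.338×10^-6 × 35410 = 0.154.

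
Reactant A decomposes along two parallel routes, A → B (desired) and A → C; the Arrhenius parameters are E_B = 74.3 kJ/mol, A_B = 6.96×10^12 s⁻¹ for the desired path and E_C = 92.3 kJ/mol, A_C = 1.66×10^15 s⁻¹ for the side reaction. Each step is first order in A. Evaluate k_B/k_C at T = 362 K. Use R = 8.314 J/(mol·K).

1.66

With equal orders, S_{B/C} = k_B/k_C = (A_B/A_C)·exp[(E_C−E_B)/(RT)].
(E_C−E_B)/(RT) = (92.3−74.3)×10³/(8.314×362) = 18000/3010 = 5.981.
k_B/k_C = (6.96×10^12/1.66×10^15)·exp(5.981) = 0.004193 × 395.7 = 1.66.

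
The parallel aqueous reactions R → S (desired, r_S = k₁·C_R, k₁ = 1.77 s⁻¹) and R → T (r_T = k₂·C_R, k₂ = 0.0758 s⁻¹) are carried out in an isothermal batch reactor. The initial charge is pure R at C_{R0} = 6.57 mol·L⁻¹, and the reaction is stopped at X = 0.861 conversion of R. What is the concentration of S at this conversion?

C_R = C_{R0}(1−X) = 0.9132 mol·L⁻¹.
Both paths are first order in R, so the instantaneous fraction to S is constant: dC_S/d(−C_R) = k₁/(k₁+k₂) = 0.9589.
C_S = 0.9589·(C_{R0}−C_R) = 0.9589×5.657 = 5.42 mol·L⁻¹.

5.42 mol·L⁻¹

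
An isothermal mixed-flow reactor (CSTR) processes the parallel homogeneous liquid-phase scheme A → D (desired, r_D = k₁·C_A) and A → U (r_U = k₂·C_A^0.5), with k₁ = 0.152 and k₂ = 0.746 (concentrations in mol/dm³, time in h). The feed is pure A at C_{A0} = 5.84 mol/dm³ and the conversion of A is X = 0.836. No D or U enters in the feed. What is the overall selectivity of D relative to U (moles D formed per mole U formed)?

0.199

Exit C_A = C_{A0}(1−X) = 5.84×0.164 = 0.9578 mol/dm³.
A CSTR operates uniformly at the exit composition, giving r_D = 0.1456 and r_U = 0.7301 (each k·C_A^n at C_A = 0.9578).
Overall selectivity = C_D/C_U = r_Dτ/(r_Uτ) = r_D/r_U = 0.199.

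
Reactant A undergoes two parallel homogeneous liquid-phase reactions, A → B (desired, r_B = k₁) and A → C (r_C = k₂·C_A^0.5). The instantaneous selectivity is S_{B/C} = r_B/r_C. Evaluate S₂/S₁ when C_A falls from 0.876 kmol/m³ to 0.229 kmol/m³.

S_{B/C} = (k₁/k₂)·C_A^-0.5, so S₂/S₁ = (C_{A,2}/C_{A,1})^-0.5.
= (0.229/0.876)^(-0.5) = (0.2614)^(-0.5) = 1.96.

1.96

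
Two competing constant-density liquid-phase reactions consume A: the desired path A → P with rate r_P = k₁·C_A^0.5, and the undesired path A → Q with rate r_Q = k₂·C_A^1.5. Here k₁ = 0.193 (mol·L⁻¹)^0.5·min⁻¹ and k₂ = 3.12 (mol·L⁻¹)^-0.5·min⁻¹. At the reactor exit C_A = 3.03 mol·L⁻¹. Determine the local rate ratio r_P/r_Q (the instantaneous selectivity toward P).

S_{P/Q} = r_P/r_Q = (k₁·C_A^0.5)/(k₂·C_A^1.5) = (k₁/k₂)·C_A⁻¹.
= (0.193×3.030^0.5) / (3.12×3.030^1.5) = 0.3360/16.46 = 0.0204.
The undesired path is higher order in A, so low C_A (CSTR or dilute feed) favours P.

0.0204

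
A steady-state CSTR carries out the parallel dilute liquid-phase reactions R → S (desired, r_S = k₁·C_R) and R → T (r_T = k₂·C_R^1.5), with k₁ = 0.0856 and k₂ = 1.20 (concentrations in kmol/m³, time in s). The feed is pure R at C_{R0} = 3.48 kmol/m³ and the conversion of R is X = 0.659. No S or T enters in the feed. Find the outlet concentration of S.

0.141 kmol/m³

Exit C_R = C_{R0}(1−X) = 3.48×0.341 = 1.187 kmol/m³.
In a CSTR the entire volume is at exit conditions, so r_S = 0.0856×1.187 = 0.1016 and r_T = 1.20×1.187^1.5 = 1.551.
Fraction of consumed R going to S: r_S/(r_S+r_T) = 0.06146.
C_S = 0.06146·C_{R0}·X = 0.06146×3.48×0.659 = 0.141 kmol/m³.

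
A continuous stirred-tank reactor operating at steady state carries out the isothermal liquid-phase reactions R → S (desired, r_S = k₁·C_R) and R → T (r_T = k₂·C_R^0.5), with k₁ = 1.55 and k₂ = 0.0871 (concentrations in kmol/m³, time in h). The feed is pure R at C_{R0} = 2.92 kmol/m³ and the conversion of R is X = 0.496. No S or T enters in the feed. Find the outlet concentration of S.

Exit C_R = C_{R0}(1−X) = 2.92×0.504 = 1.472 kmol/m³.
Rates in a CSTR are evaluated at the outlet concentration: r_S = 1.55×1.472 = 2.281, r_T = 0.0871×1.472^0.5 = 0.1057.
Fraction of consumed R going to S: r_S/(r_S+r_T) = 0.9557.
C_S = 0.9557·C_{R0}·X = 0.9557×2.92×0.496 = 1.38 kmol/m³.

1.38 kmol/m³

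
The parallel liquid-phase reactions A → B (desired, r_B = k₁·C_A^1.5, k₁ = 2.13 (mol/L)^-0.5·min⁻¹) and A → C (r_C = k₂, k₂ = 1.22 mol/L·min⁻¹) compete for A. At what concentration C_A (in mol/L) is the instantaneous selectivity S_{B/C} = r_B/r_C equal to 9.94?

3.19 mol/L

S_{B/C} = (k₁/k₂)·C_A^1.5 ⇒ C_A = (S·k₂/k₁)^(1/1.5).
= (9.94×1.22/2.13)^(0.6667) = (5.693)^(0.6667) = 3.19 mol/L.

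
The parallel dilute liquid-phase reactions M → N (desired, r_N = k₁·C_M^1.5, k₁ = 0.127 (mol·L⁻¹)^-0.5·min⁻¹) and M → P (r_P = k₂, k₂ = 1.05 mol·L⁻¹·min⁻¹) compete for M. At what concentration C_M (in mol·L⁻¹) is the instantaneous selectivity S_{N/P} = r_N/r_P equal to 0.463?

2.45 mol·L⁻¹

S_{N/P} = (k₁/k₂)·C_M^1.5 ⇒ C_M = (S·k₂/k₁)^(1/1.5).
= (0.463×1.05/0.127)^(0.6667) = (3.828)^(0.6667) = 2.45 mol·L⁻¹.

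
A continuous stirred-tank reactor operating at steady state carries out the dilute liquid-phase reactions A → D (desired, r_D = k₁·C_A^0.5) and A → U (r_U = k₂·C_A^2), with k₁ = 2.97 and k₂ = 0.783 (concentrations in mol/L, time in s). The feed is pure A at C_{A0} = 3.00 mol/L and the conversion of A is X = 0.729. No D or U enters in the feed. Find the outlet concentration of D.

Exit C_A = C_{A0}(1−X) = 3.00×0.271 = 0.8130 mol/L.
In a CSTR the entire volume is at exit conditions, so r_D = 2.97×0.8130^0.5 = 2.678 and r_U = 0.783×0.8130^2 = 0.5175.
Fraction of consumed A going to D: r_D/(r_D+r_U) = 0.8380.
C_D = 0.8380·C_{A0}·X = 0.8380×3.00×0.729 = 1.83 mol/L.

1.83 mol/L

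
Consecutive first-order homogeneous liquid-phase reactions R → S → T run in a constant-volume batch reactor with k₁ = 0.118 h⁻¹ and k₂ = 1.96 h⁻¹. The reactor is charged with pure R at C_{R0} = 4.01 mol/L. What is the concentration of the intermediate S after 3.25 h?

The intermediate concentration in a first-order A→B→C sequence is C_S = k₁C_{R0}(e^(−k₁t) − e^(−k₂t))/(k₂−k₁).
e^(−k₁t) = e^(−0.118×3.25) = e^(−0.3835) = 0.6815; e^(−k₂t) = e^(−6.370) = 0.001712.
C_S = 0.118×4.01/(1.96−0.118) × (0.6815−0.001712) = 0.2569×0.6798 = 0.1746 mol/L.

0.175 mol/L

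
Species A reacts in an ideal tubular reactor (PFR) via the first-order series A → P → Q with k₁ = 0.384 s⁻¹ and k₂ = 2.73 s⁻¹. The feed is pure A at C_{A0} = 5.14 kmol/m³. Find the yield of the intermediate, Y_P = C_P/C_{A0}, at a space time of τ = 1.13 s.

The intermediate concentration in a first-order A→B→C sequence is C_P = k₁C_{A0}(e^(−k₁τ) − e^(−k₂τ))/(k₂−k₁).
e^(−k₁τ) = e^(−0.384×1.13) = e^(−0.4339) = 0.6480; e^(−k₂τ) = e^(−3.085) = 0.04573.
C_P = 0.384×5.14/(2.73−0.384) × (0.6480−0.04573) = 0.8413×0.6022 = 0.5067 kmol/m³.
Y_P = C_P/C_{A0} = 0.5067/5.14 = 0.0986.

0.0986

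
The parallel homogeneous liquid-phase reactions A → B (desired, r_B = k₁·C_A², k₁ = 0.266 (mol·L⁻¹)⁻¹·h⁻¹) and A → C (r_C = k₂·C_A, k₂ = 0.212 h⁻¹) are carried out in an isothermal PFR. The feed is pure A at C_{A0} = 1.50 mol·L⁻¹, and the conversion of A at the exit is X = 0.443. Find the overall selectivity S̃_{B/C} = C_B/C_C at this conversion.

C_A = C_{A0}(1−X) = 0.8355 mol·L⁻¹.
Along a PFR/batch, dC_C/dC_A = −r_C/(r_B+r_C) = −k₂/(k₂+k₁·C_A).
Integrating from C_{A0} to C_A: C_C = (0.212/0.266)·ln[(0.212+0.266·1.50)/(0.212+0.266·0.835)] = 0.7970·ln(0.6110/0.4342) = 0.2722 mol·L⁻¹.
Then C_B = (C_{A0}−C_A) − C_C = 0.6645 − 0.2722 = 0.3923 mol·L⁻¹.
S̃_{B/C} = C_B/C_C = 0.3923/0.2722 = 1.44.

1.44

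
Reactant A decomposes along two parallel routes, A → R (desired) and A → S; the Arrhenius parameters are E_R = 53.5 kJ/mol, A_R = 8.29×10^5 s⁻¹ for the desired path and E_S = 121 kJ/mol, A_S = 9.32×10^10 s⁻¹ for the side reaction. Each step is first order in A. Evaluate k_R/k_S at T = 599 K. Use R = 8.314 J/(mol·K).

6.85

Since both paths have the same order in A, the concentration cancels and S_{R/S} = k_R/k_S = (A_R/A_S)·exp[(E_S−E_R)/(RT)].
(E_S−E_R)/(RT) = (121−53.5)×10³/(8.314×599) = 67500/4980 = 13.55.
k_R/k_S = (8.29×10^5/9.32×10^10)·exp(13.55) = 8.895×10^-6 × 7.699×10^5 = 6.85.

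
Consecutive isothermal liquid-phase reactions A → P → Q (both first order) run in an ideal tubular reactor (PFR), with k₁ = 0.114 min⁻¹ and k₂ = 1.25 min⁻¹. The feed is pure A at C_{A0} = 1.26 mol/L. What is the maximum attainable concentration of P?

Evaluating C_P at τ_opt = ln(k₂/k₁)/(k₂−k₁) gives C_{P,max}/C_{A0} = (k₁/k₂)^[k₂/(k₂−k₁)].
= (0.114/1.25)^(1.25/(1.25−0.114)) = (0.09120)^(1.100) = 0.07172.
C_{P,max} = 0.07172×1.26 = 0.0904 mol/L.

0.0904 mol/L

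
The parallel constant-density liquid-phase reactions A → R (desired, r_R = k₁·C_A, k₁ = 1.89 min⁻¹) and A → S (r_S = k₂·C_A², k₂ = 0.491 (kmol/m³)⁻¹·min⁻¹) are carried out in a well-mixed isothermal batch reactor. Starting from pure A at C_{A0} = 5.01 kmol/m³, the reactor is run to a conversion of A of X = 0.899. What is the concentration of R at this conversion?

2.73 kmol/m³

C_A = C_{A0}(1−X) = 0.5060 kmol/m³.
Along a PFR/batch, dC_R/dC_A = −r_R/(r_R+r_S) = −k₁/(k₁+k₂·C_A).
Integrating from C_{A0} to C_A: C_R = (1.89/0.491)·ln[(1.89+0.491·5.01)/(1.89+0.491·0.506)] = 3.849·ln(4.350/2.138) = 2.733 kmol/m³.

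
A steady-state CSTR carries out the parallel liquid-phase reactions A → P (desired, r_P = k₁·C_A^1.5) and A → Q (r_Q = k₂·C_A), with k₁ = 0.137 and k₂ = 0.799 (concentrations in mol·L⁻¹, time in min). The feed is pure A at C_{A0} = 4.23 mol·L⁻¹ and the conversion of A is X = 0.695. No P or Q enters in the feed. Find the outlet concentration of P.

Exit C_A = C_{A0}(1−X) = 4.23×0.305 = 1.290 mol·L⁻¹.
Rates in a CSTR are evaluated at the outlet concentration: r_P = 0.137×1.290^1.5 = 0.2008, r_Q = 0.799×1.290 = 1.031.
Fraction of consumed A going to P: r_P/(r_P+r_Q) = 0.1630.
C_P = 0.1630·C_{A0}·X = 0.1630×4.23×0.695 = 0.479 mol·L⁻¹.

0.479 mol·L⁻¹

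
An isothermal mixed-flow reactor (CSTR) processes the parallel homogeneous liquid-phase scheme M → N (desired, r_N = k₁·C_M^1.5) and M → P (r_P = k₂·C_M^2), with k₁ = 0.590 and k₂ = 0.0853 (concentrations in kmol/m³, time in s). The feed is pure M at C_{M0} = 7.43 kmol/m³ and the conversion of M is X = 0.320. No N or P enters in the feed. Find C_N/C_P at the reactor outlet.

3.08

Exit C_M = C_{M0}(1−X) = 7.43×0.680 = 5.052 kmol/m³.
A CSTR operates uniformly at the exit composition, giving r_N = 6.700 and r_P = 2.177 (each k·C_M^n at C_M = 5.052).
Overall selectivity = C_N/C_P = r_Nτ/(r_Pτ) = r_N/r_P = 3.08.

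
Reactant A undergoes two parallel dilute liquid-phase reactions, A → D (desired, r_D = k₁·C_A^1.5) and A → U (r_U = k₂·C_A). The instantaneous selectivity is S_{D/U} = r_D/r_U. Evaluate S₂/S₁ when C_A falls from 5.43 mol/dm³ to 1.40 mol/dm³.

S_{D/U} = (k₁/k₂)·C_A^0.5, so S₂/S₁ = (C_{A,2}/C_{A,1})^0.5.
= (1.40/5.43)^0.5 = (0.2578)^0.5 = 0.508.

0.508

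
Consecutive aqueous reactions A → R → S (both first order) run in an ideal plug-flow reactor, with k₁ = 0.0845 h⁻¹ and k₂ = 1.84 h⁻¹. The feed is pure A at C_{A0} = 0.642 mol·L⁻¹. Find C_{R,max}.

0.0254 mol·L⁻¹

For a first-order series the maximum intermediate yield is C_{R,max}/C_{A0} = (k₁/k₂)^[k₂/(k₂−k₁)].
= (0.0845/1.84)^(1.84/(1.84−0.0845)) = (0.04592)^(1.048) = 0.03959.
C_{R,max} = 0.03959×0.642 = 0.0254 mol·L⁻¹.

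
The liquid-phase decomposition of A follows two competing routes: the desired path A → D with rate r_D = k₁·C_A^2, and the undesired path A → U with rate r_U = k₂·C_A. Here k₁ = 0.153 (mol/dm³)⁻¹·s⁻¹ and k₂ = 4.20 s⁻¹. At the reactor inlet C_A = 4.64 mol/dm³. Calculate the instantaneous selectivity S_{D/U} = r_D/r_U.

0.169

S_{D/U} = r_D/r_U = (k₁·C_A^2)/(k₂·C_A) = (k₁/k₂)·C_A.
= (0.153×4.640^2) / (4.20×4.640) = 3.294/19.49 = 0.169.
Since the desired path is higher order in A, keeping C_A high (PFR or concentrated feed) favours D.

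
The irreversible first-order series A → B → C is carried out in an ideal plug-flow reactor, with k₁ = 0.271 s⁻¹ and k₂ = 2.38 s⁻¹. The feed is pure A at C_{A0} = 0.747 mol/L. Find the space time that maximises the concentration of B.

For first-order series the maximum of C_B occurs at τ_opt = ln(k₂/k₁)/(k₂−k₁).
= ln(2.38/0.271)/(2.38−0.271) = ln(8.782)/2.109 = 2.173/2.109 = 1.03 s.

1.03 s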